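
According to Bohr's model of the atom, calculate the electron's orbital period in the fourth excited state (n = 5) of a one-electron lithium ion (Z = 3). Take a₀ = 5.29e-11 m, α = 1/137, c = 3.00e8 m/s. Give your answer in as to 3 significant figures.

r = n²a₀/Z = 5²·5.29e-11/3 = 4.41e-10 m
v = Zαc/n = 3·0.00730·3.00e8/5 = 1.31e6 m/s
T = 2πr/v = 2.11e-15 s = 2110 as

2110 as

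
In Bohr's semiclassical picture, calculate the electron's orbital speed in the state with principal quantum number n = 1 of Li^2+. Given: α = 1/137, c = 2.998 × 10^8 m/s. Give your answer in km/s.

6565 km/s

v_n = Zαc/n = 3 × 0.007299 × 2.998 × 10^8 / 1
    = 6565 km/s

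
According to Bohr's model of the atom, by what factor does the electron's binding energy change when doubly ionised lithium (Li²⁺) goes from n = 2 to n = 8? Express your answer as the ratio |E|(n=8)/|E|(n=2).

1/16

|E| ∝ Z^2 · n^-2; with Z fixed, |E| ∝ n^-2.
|E|(n=8)/|E|(n=2) = (8/2)^-2 = 1/16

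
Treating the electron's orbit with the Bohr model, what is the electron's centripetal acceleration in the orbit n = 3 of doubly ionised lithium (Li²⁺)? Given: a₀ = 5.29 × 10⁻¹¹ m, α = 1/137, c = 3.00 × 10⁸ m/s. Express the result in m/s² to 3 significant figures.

3.02 × 10²² m/s²

r = n²a₀/Z = 1.59 × 10⁻¹⁰ m, v = Zαc/n = 2.19 × 10⁶ m/s
a = v²/r = (2.19 × 10⁶)² / 1.59 × 10⁻¹⁰ = 3.02 × 10²² m/s²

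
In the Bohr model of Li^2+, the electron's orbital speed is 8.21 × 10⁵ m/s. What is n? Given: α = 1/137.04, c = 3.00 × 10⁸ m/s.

8

v_n = Zαc/n ⇒ n = Zαc/v = 3 × 0.00730 × 3.00 × 10⁸ / 8.21 × 10⁵ ≈ 8.00
n = 8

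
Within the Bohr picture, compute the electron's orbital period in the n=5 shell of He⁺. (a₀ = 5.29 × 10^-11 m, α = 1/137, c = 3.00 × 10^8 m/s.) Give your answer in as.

r = n²a₀/Z = 5²·5.29 × 10^-11/2 = 6.61 × 10^-10 m
v = Zαc/n = 2·0.00730·3.00 × 10^8/5 = 8.76 × 10^5 m/s
T = 2πr/v = 4.74 × 10^-15 s = 4740 as

4740 as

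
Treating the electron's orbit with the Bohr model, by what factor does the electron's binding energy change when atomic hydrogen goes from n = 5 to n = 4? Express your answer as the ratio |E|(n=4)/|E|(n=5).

25/16

|E| ∝ Z^2 · n^-2; with Z fixed, |E| ∝ n^-2.
|E|(n=4)/|E|(n=5) = (4/5)^-2 = 25/16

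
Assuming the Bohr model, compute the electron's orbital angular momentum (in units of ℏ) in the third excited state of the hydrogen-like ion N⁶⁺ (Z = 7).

4

L_n = nℏ, so L/ℏ = n = 4.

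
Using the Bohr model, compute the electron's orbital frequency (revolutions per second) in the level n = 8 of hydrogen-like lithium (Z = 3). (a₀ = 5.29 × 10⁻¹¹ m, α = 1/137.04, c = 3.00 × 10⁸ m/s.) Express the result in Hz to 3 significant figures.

r = n²a₀/Z = 1.13 × 10⁻⁹ m, v = Zαc/n = 8.21 × 10⁵ m/s
f = v/(2πr) = 1.16 × 10¹⁴ Hz

1.16 × 10¹⁴ Hz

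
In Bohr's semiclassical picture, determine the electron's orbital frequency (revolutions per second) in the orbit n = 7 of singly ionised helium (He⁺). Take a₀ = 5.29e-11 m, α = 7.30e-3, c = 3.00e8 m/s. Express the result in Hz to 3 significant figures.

7.68e13 Hz

r = n²a₀/Z = 1.30e-9 m, v = Zαc/n = 6.26e5 m/s
f = v/(2πr) = 7.68e13 Hz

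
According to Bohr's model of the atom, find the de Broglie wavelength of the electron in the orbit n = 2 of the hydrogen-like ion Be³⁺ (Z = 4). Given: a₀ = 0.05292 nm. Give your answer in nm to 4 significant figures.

0.1663 nm

The Bohr quantisation condition is nλ = 2πr_n.
r_n = n²a₀/Z = 0.05292 nm
λ = 2πr_n/n = 2π·0.05292/2 = 0.1663 nm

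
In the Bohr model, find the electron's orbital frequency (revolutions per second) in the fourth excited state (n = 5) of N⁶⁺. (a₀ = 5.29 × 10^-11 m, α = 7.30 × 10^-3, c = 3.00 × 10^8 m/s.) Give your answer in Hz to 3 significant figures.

2.58 × 10^15 Hz

r = n²a₀/Z = 1.89 × 10^-10 m, v = Zαc/n = 3.07 × 10^6 m/s
f = v/(2πr) = 2.58 × 10^15 Hz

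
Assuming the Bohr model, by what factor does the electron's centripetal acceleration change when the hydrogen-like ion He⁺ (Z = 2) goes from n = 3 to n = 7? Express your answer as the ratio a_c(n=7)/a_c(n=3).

81/2401

a_c ∝ Z^3 · n^-4; with Z fixed, a_c ∝ n^-4.
a_c(n=7)/a_c(n=3) = (7/3)^-4 = 81/2401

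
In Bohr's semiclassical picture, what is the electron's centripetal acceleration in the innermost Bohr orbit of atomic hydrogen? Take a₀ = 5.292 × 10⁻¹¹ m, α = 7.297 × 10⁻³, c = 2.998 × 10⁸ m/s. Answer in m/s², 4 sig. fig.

9.043 × 10²² m/s²

r = n²a₀/Z = 5.292 × 10⁻¹¹ m, v = Zαc/n = 2.188 × 10⁶ m/s
a = v²/r = (2.188 × 10⁶)² / 5.292 × 10⁻¹¹ = 9.043 × 10²² m/s²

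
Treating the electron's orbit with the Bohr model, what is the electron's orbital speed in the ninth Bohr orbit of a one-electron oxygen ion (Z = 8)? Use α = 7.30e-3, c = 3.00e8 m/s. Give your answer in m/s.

v_n = Zαc/n = 8 × 0.00730 × 3.00e8 / 9
    = 1.95e6 m/s

1.95e6 m/s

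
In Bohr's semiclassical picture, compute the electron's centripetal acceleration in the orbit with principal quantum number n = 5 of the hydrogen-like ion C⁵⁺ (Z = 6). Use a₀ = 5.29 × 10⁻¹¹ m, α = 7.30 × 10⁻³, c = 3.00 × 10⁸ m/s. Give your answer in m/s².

3.13 × 10²² m/s²

r = n²a₀/Z = 2.20 × 10⁻¹⁰ m, v = Zαc/n = 2.63 × 10⁶ m/s
a = v²/r = (2.63 × 10⁶)² / 2.20 × 10⁻¹⁰ = 3.13 × 10²² m/s²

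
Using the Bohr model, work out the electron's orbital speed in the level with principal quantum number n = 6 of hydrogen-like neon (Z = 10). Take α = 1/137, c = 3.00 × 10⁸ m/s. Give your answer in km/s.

v_n = Zαc/n = 10 × 0.00730 × 3.00 × 10⁸ / 6
    = 3650 km/s

3650 km/s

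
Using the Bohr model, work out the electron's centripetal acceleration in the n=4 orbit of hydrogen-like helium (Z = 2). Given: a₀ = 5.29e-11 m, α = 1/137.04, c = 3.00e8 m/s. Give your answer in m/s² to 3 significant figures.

r = n²a₀/Z = 4.23e-10 m, v = Zαc/n = 1.09e6 m/s
a = v²/r = (1.09e6)² / 4.23e-10 = 2.83e21 m/s²

2.83e21 m/s²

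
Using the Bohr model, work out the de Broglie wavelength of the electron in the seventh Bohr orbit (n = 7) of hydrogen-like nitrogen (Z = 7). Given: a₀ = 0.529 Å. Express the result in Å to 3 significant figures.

The Bohr quantisation condition is nλ = 2πr_n.
r_n = n²a₀/Z = 3.70 Å
λ = 2πr_n/n = 2π·3.70/7 = 3.32 Å

3.32 Å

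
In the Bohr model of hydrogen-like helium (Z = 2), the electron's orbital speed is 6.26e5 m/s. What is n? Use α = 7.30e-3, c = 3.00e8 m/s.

v_n = Zαc/n ⇒ n = Zαc/v = 2 × 0.00730 × 3.00e8 / 6.26e5 ≈ 7.00
n = 7

7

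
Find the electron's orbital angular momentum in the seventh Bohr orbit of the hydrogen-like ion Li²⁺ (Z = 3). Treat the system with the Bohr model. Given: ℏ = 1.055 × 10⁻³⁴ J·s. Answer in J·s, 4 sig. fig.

7.385 × 10⁻³⁴ J·s

L_n = nℏ = 7 × 1.055 × 10⁻³⁴ = 7.385 × 10⁻³⁴ J·s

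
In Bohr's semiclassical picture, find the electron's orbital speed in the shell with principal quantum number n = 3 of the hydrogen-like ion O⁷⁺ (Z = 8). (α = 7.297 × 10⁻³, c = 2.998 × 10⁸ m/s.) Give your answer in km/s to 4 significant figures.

v_n = Zαc/n = 8 × 0.007297 × 2.998 × 10⁸ / 3
    = 5834 km/s

5834 km/s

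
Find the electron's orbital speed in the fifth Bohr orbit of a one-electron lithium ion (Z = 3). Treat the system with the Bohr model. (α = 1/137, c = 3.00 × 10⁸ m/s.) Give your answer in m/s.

1.31 × 10⁶ m/s

v_n = Zαc/n = 3 × 0.00730 × 3.00 × 10⁸ / 5
    = 1.31 × 10⁶ m/s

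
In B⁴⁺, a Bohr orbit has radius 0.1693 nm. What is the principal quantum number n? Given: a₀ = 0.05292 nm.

r_n = n²a₀/Z ⇒ n² = rZ/a₀ = 0.1693 × 5 / 0.05292 ≈ 16.00
n = 4

4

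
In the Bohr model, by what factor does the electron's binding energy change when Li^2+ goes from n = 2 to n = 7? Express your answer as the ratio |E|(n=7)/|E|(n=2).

|E| ∝ Z^2 · n^-2; with Z fixed, |E| ∝ n^-2.
|E|(n=7)/|E|(n=2) = (7/2)^-2 = 4/49

4/49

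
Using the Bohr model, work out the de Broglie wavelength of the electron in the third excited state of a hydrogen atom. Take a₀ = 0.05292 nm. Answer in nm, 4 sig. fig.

1.330 nm

The Bohr quantisation condition is nλ = 2πr_n.
r_n = n²a₀/Z = 0.8467 nm
λ = 2πr_n/n = 2π·0.8467/4 = 1.330 nm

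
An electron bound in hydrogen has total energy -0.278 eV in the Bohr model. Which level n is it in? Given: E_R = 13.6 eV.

E_n = −E_R Z²/n² ⇒ n² = E_R Z²/(−E_n) = 13.6 × 1² / 0.278 ≈ 48.92
n = 7

7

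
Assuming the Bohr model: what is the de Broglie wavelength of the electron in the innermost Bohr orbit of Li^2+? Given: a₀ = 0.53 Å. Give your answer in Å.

1.1 Å

The Bohr quantisation condition is nλ = 2πr_n.
r_n = n²a₀/Z = 0.18 Å
λ = 2πr_n/n = 2π·0.18/1 = 1.1 Å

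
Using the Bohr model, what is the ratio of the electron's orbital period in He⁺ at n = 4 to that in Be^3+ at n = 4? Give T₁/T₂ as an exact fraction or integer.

T ∝ Z^-2 · n^3
T₁/T₂ = (2/4)^-2 · (4/4)^3 = 4

4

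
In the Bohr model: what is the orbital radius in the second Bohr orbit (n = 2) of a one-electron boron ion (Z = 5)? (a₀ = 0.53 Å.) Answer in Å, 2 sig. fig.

0.42 Å

r_n = n²a₀/Z = 2² × 0.53 / 5
    = 4 × 0.53 / 5 = 0.42 Å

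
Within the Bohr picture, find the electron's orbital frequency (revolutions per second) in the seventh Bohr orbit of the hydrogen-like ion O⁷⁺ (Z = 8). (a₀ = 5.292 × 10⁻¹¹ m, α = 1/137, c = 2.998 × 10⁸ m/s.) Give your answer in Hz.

1.228 × 10¹⁵ Hz

r = n²a₀/Z = 3.241 × 10⁻¹⁰ m, v = Zαc/n = 2.501 × 10⁶ m/s
f = v/(2πr) = 1.228 × 10¹⁵ Hz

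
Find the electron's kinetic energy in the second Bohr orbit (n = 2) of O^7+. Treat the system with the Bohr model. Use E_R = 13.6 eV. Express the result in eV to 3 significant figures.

218 eV

For a Coulomb orbit the virial theorem gives K = −E_n.
E_n = −E_R·Z²/n², so K = E_R·Z²/n² = 13.6 × 8²/2² = 218 eV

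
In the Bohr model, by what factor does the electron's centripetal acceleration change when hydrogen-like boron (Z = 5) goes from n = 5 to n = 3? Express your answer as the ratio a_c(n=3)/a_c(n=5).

625/81

a_c ∝ Z^3 · n^-4; with Z fixed, a_c ∝ n^-4.
a_c(n=3)/a_c(n=5) = (3/5)^-4 = 625/81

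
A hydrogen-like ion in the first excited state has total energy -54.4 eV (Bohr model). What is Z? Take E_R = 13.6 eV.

E_n = −E_R Z²/n² ⇒ Z² = −E_n n²/E_R = 54.4 × 2² / 13.6 ≈ 16.00
Z = 4

4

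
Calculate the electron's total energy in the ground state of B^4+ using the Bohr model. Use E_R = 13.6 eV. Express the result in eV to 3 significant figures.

-340 eV

E_n = −E_R·Z²/n² = −13.6 × 5²/1² = -340 eV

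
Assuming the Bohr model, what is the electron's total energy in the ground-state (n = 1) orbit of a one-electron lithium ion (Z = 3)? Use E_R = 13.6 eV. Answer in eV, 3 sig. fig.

-122 eV

E_n = −E_R·Z²/n² = −13.6 × 3²/1² = -122 eV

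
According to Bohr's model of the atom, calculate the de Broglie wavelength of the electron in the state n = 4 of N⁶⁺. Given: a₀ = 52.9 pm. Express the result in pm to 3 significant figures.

The Bohr quantisation condition is nλ = 2πr_n.
r_n = n²a₀/Z = 121 pm
λ = 2πr_n/n = 2π·121/4 = 190 pm

190 pm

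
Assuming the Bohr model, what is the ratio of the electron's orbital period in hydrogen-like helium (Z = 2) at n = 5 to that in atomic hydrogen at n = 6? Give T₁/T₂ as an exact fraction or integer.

125/864

T ∝ Z^-2 · n^3
T₁/T₂ = (2/1)^-2 · (5/6)^3 = 125/864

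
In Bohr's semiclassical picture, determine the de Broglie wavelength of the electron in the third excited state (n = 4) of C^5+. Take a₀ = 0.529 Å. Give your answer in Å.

The Bohr quantisation condition is nλ = 2πr_n.
r_n = n²a₀/Z = 1.41 Å
λ = 2πr_n/n = 2π·1.41/4 = 2.22 Å

2.22 Å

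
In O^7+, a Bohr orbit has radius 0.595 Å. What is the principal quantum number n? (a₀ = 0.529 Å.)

r_n = n²a₀/Z ⇒ n² = rZ/a₀ = 0.595 × 8 / 0.529 ≈ 9.00
n = 3

3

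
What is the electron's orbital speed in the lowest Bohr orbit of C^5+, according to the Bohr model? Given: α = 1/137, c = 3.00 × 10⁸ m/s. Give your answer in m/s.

1.31 × 10⁷ m/s

v_n = Zαc/n = 6 × 0.00730 × 3.00 × 10⁸ / 1
    = 1.31 × 10⁷ m/s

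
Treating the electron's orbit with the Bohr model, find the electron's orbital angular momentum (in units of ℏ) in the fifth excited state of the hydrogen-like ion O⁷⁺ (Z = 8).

6

L_n = nℏ, so L/ℏ = n = 6.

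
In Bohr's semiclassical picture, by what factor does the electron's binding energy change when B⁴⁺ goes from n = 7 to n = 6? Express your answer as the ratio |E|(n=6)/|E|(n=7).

49/36

|E| ∝ Z^2 · n^-2; with Z fixed, |E| ∝ n^-2.
|E|(n=6)/|E|(n=7) = (6/7)^-2 = 49/36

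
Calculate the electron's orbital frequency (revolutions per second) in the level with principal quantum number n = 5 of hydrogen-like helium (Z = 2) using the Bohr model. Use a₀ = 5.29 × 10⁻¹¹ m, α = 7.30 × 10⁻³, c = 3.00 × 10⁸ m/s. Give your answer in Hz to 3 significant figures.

2.11 × 10¹⁴ Hz

r = n²a₀/Z = 6.61 × 10⁻¹⁰ m, v = Zαc/n = 8.76 × 10⁵ m/s
f = v/(2πr) = 2.11 × 10¹⁴ Hz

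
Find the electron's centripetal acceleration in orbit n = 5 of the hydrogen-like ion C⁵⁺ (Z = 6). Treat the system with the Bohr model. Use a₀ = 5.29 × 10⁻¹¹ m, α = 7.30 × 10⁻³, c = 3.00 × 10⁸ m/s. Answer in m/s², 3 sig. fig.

r = n²a₀/Z = 2.20 × 10⁻¹⁰ m, v = Zαc/n = 2.63 × 10⁶ m/s
a = v²/r = (2.63 × 10⁶)² / 2.20 × 10⁻¹⁰ = 3.13 × 10²² m/s²

3.13 × 10²² m/s²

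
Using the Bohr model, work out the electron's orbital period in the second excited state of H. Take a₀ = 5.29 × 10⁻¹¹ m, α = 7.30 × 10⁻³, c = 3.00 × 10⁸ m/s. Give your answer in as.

r = n²a₀/Z = 3²·5.29 × 10⁻¹¹/1 = 4.76 × 10⁻¹⁰ m
v = Zαc/n = 1·0.00730·3.00 × 10⁸/3 = 7.30 × 10⁵ m/s
T = 2πr/v = 4.10 × 10⁻¹⁵ s = 4100 as

4100 as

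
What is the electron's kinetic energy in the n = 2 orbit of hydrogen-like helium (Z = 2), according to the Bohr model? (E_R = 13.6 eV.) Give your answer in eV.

13.6 eV

For a Coulomb orbit the virial theorem gives K = −E_n.
E_n = −E_R·Z²/n², so K = E_R·Z²/n² = 13.6 × 2²/2² = 13.6 eV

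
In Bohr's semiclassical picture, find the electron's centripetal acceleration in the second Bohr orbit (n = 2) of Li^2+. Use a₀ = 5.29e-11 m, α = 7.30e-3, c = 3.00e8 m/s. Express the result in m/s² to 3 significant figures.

r = n²a₀/Z = 7.05e-11 m, v = Zαc/n = 3.29e6 m/s
a = v²/r = (3.29e6)² / 7.05e-11 = 1.53e23 m/s²

1.53e23 m/s²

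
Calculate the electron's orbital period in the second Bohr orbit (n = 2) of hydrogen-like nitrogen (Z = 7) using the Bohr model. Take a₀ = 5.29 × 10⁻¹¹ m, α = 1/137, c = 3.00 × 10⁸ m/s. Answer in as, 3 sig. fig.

r = n²a₀/Z = 2²·5.29 × 10⁻¹¹/7 = 3.02 × 10⁻¹¹ m
v = Zαc/n = 7·0.00730·3.00 × 10⁸/2 = 7.66 × 10⁶ m/s
T = 2πr/v = 2.48 × 10⁻¹⁷ s = 24.8 as

24.8 as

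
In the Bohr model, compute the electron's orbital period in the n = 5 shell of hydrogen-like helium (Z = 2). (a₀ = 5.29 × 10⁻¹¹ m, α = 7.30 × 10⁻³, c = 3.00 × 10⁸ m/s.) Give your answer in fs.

r = n²a₀/Z = 5²·5.29 × 10⁻¹¹/2 = 6.61 × 10⁻¹⁰ m
v = Zαc/n = 2·0.00730·3.00 × 10⁸/5 = 8.76 × 10⁵ m/s
T = 2πr/v = 4.74 × 10⁻¹⁵ s = 4.74 fs

4.74 fs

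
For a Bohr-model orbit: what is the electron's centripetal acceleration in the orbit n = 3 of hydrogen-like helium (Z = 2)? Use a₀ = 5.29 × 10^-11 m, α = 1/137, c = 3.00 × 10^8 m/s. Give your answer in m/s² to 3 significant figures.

r = n²a₀/Z = 2.38 × 10^-10 m, v = Zαc/n = 1.46 × 10^6 m/s
a = v²/r = (1.46 × 10^6)² / 2.38 × 10^-10 = 8.95 × 10^21 m/s²

8.95 × 10^21 m/s²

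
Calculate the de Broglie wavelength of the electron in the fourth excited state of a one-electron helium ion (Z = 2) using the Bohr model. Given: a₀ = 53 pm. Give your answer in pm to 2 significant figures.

The Bohr quantisation condition is nλ = 2πr_n.
r_n = n²a₀/Z = 660 pm
λ = 2πr_n/n = 2π·660/5 = 830 pm

830 pm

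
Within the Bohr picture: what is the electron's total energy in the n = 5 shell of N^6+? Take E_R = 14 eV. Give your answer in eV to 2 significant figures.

-27 eV

E_n = −E_R·Z²/n² = −14 × 7²/5² = -27 eV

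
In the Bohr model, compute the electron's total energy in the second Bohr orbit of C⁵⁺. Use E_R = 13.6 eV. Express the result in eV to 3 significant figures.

-122 eV

E_n = −E_R·Z²/n² = −13.6 × 6²/2² = -122 eV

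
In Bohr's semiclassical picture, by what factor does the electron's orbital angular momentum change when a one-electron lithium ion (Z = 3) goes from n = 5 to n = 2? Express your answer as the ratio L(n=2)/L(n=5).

2/5

L = nℏ depends only on n, so L ∝ n.
L(n=2)/L(n=5) = (2/5)^1 = 2/5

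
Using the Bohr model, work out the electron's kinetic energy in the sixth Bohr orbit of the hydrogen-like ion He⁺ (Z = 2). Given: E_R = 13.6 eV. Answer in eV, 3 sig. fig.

For a Coulomb orbit the virial theorem gives K = −E_n.
E_n = −E_R·Z²/n², so K = E_R·Z²/n² = 13.6 × 2²/6² = 1.51 eV

1.51 eV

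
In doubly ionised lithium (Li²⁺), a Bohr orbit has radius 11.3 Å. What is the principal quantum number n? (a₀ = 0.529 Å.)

8

r_n = n²a₀/Z ⇒ n² = rZ/a₀ = 11.3 × 3 / 0.529 ≈ 64.08
n = 8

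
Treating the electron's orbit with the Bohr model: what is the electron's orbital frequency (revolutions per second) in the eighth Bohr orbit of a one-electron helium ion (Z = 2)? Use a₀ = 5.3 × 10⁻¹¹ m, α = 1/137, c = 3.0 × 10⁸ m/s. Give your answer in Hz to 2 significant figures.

5.1 × 10¹³ Hz

r = n²a₀/Z = 1.7 × 10⁻⁹ m, v = Zαc/n = 5.5 × 10⁵ m/s
f = v/(2πr) = 5.1 × 10¹³ Hz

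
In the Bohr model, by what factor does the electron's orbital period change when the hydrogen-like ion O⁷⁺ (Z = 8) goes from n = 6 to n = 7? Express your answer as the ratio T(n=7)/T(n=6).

T ∝ Z^-2 · n^3; with Z fixed, T ∝ n^3.
T(n=7)/T(n=6) = (7/6)^3 = 343/216

343/216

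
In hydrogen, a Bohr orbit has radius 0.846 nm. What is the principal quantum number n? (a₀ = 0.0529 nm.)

r_n = n²a₀/Z ⇒ n² = rZ/a₀ = 0.846 × 1 / 0.0529 ≈ 15.99
n = 4

4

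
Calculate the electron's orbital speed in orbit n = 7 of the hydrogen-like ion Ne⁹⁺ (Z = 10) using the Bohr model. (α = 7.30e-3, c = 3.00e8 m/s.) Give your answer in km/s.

3130 km/s

v_n = Zαc/n = 10 × 0.00730 × 3.00e8 / 7
    = 3130 km/s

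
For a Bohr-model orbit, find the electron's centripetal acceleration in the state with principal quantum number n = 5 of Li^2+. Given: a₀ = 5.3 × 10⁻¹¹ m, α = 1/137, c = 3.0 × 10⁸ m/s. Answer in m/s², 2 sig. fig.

3.9 × 10²¹ m/s²

r = n²a₀/Z = 4.4 × 10⁻¹⁰ m, v = Zαc/n = 1.3 × 10⁶ m/s
a = v²/r = (1.3 × 10⁶)² / 4.4 × 10⁻¹⁰ = 3.9 × 10²¹ m/s²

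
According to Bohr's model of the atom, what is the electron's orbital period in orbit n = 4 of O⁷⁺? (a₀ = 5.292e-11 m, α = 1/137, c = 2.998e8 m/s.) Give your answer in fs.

r = n²a₀/Z = 4²·5.292e-11/8 = 1.058e-10 m
v = Zαc/n = 8·0.007299·2.998e8/4 = 4.377e6 m/s
T = 2πr/v = 1.519e-16 s = 0.1519 fs

0.1519 fs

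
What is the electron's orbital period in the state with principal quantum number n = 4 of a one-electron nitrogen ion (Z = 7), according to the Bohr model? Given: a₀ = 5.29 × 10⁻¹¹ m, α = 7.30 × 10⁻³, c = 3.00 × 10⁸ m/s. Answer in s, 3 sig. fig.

1.98 × 10⁻¹⁶ s

r = n²a₀/Z = 4²·5.29 × 10⁻¹¹/7 = 1.21 × 10⁻¹⁰ m
v = Zαc/n = 7·0.00730·3.00 × 10⁸/4 = 3.83 × 10⁶ m/s
T = 2πr/v = 1.98 × 10⁻¹⁶ s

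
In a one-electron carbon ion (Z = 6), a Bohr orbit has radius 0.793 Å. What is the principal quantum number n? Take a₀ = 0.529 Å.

3

r_n = n²a₀/Z ⇒ n² = rZ/a₀ = 0.793 × 6 / 0.529 ≈ 8.99
n = 3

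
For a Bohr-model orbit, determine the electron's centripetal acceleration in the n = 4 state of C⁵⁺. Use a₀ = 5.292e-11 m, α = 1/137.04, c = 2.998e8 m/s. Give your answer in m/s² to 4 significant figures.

7.631e22 m/s²

r = n²a₀/Z = 1.411e-10 m, v = Zαc/n = 3.282e6 m/s
a = v²/r = (3.282e6)² / 1.411e-10 = 7.631e22 m/s²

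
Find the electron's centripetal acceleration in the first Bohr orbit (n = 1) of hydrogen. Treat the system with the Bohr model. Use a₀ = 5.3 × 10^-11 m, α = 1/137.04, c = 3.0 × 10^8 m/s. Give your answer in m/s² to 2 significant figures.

9.0 × 10^22 m/s²

r = n²a₀/Z = 5.3 × 10^-11 m, v = Zαc/n = 2.2 × 10^6 m/s
a = v²/r = (2.2 × 10^6)² / 5.3 × 10^-11 = 9.0 × 10^22 m/s²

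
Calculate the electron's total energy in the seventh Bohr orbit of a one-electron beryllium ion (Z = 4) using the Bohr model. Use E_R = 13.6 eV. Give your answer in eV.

-4.44 eV

E_n = −E_R·Z²/n² = −13.6 × 4²/7² = -4.44 eV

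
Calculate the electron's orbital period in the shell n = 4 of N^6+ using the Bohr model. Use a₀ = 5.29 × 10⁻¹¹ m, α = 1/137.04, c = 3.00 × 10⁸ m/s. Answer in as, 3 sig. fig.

198 as

r = n²a₀/Z = 4²·5.29 × 10⁻¹¹/7 = 1.21 × 10⁻¹⁰ m
v = Zαc/n = 7·0.00730·3.00 × 10⁸/4 = 3.83 × 10⁶ m/s
T = 2πr/v = 1.98 × 10⁻¹⁶ s = 198 as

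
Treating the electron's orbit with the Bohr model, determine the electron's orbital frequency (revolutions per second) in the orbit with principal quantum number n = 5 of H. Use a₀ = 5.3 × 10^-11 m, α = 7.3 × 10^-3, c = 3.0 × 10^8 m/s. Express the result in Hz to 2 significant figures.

5.3 × 10^13 Hz

r = n²a₀/Z = 1.3 × 10^-9 m, v = Zαc/n = 4.4 × 10^5 m/s
f = v/(2πr) = 5.3 × 10^13 Hz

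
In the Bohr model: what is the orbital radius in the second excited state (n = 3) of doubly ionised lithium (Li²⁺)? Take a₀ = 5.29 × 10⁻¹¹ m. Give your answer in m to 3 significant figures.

1.59 × 10⁻¹⁰ m

r_n = n²a₀/Z = 3² × 5.29 × 10⁻¹¹ / 3
    = 9 × 5.29 × 10⁻¹¹ / 3 = 1.59 × 10⁻¹⁰ m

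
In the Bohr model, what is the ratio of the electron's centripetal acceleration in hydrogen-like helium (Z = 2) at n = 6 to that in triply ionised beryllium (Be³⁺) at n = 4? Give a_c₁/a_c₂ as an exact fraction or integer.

2/81

a_c ∝ Z^3 · n^-4
a_c₁/a_c₂ = (2/4)^3 · (6/4)^-4 = 2/81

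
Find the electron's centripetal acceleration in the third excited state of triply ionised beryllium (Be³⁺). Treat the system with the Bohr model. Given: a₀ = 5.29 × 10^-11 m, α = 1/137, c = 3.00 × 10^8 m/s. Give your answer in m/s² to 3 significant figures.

2.27 × 10^22 m/s²

r = n²a₀/Z = 2.12 × 10^-10 m, v = Zαc/n = 2.19 × 10^6 m/s
a = v²/r = (2.19 × 10^6)² / 2.12 × 10^-10 = 2.27 × 10^22 m/s²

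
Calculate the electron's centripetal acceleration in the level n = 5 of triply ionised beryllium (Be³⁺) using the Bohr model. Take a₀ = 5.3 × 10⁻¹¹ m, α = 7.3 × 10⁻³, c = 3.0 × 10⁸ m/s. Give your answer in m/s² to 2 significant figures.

r = n²a₀/Z = 3.3 × 10⁻¹⁰ m, v = Zαc/n = 1.8 × 10⁶ m/s
a = v²/r = (1.8 × 10⁶)² / 3.3 × 10⁻¹⁰ = 9.3 × 10²¹ m/s²

9.3 × 10²¹ m/s²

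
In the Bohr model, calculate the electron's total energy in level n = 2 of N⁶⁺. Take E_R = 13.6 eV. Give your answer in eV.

-167 eV

E_n = −E_R·Z²/n² = −13.6 × 7²/2² = -167 eV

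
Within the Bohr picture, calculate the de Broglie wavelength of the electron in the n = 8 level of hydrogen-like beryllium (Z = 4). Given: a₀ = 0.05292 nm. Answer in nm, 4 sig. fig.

0.6650 nm

The Bohr quantisation condition is nλ = 2πr_n.
r_n = n²a₀/Z = 0.8467 nm
λ = 2πr_n/n = 2π·0.8467/8 = 0.6650 nm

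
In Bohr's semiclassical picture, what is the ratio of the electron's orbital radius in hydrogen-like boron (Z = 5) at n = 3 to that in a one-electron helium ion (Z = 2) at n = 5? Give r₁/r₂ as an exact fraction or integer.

18/125

r ∝ Z^-1 · n^2
r₁/r₂ = (5/2)^-1 · (3/5)^2 = 18/125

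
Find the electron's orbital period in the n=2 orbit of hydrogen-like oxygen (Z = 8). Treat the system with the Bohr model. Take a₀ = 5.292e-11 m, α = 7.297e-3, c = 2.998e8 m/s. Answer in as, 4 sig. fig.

19.00 as

r = n²a₀/Z = 2²·5.292e-11/8 = 2.646e-11 m
v = Zαc/n = 8·0.007297·2.998e8/2 = 8.751e6 m/s
T = 2πr/v = 1.900e-17 s = 19.00 as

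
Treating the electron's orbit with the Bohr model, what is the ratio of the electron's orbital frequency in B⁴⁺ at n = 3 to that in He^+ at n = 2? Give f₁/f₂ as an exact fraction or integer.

50/27

f ∝ Z^2 · n^-3
f₁/f₂ = (5/2)^2 · (3/2)^-3 = 50/27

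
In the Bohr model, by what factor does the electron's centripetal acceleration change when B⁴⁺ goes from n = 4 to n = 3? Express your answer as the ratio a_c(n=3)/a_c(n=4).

256/81

a_c ∝ Z^3 · n^-4; with Z fixed, a_c ∝ n^-4.
a_c(n=3)/a_c(n=4) = (3/4)^-4 = 256/81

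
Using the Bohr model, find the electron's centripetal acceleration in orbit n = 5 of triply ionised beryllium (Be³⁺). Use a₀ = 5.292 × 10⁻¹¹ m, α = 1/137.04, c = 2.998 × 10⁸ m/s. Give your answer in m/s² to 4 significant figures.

9.261 × 10²¹ m/s²

r = n²a₀/Z = 3.308 × 10⁻¹⁰ m, v = Zαc/n = 1.750 × 10⁶ m/s
a = v²/r = (1.750 × 10⁶)² / 3.308 × 10⁻¹⁰ = 9.261 × 10²¹ m/s²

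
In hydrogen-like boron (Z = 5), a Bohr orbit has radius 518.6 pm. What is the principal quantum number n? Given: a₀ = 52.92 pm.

7

r_n = n²a₀/Z ⇒ n² = rZ/a₀ = 518.6 × 5 / 52.92 ≈ 49.00
n = 7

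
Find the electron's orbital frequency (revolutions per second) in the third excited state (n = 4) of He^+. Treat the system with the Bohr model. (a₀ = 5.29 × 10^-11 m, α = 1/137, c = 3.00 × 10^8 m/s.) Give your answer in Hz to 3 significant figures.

4.12 × 10^14 Hz

r = n²a₀/Z = 4.23 × 10^-10 m, v = Zαc/n = 1.09 × 10^6 m/s
f = v/(2πr) = 4.12 × 10^14 Hz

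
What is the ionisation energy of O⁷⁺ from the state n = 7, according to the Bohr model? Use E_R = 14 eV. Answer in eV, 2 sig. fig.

18 eV

E_n = −E_R·Z²/n² = −14 × 8²/7² eV = -18 eV
Ionisation energy = −E_n = 18 eV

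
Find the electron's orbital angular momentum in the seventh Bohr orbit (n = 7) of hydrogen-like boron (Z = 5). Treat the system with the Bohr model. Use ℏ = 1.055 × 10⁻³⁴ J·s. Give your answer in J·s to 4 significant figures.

L_n = nℏ = 7 × 1.055 × 10⁻³⁴ = 7.385 × 10⁻³⁴ J·s

7.385 × 10⁻³⁴ J·s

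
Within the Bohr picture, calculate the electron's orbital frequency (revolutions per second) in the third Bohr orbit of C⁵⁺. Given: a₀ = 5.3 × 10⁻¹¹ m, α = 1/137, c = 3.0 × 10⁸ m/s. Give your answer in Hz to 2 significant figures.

8.8 × 10¹⁵ Hz

r = n²a₀/Z = 8.0 × 10⁻¹¹ m, v = Zαc/n = 4.4 × 10⁶ m/s
f = v/(2πr) = 8.8 × 10¹⁵ Hz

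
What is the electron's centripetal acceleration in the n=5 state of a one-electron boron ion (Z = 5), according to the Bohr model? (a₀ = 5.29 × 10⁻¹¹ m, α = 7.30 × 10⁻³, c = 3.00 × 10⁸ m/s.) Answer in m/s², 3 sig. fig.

r = n²a₀/Z = 2.64 × 10⁻¹⁰ m, v = Zαc/n = 2.19 × 10⁶ m/s
a = v²/r = (2.19 × 10⁶)² / 2.64 × 10⁻¹⁰ = 1.81 × 10²² m/s²

1.81 × 10²² m/s²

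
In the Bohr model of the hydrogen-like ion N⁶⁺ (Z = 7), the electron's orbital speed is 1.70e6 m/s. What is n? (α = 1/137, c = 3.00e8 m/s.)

v_n = Zαc/n ⇒ n = Zαc/v = 7 × 0.00730 × 3.00e8 / 1.70e6 ≈ 9.02
n = 9

9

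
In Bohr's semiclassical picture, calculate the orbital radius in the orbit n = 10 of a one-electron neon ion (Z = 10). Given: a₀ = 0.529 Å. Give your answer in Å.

r_n = n²a₀/Z = 10² × 0.529 / 10
    = 100 × 0.529 / 10 = 5.29 Å

5.29 Å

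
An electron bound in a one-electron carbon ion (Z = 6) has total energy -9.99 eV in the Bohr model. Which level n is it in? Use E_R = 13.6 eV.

7

E_n = −E_R Z²/n² ⇒ n² = E_R Z²/(−E_n) = 13.6 × 6² / 9.99 ≈ 49.01
n = 7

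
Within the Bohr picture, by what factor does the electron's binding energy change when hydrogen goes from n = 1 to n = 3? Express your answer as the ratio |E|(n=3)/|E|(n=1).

|E| ∝ Z^2 · n^-2; with Z fixed, |E| ∝ n^-2.
|E|(n=3)/|E|(n=1) = (3/1)^-2 = 1/9

1/9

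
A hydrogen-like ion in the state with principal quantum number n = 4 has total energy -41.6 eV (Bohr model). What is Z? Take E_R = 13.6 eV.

7

E_n = −E_R Z²/n² ⇒ Z² = −E_n n²/E_R = 41.6 × 4² / 13.6 ≈ 48.94
Z = 7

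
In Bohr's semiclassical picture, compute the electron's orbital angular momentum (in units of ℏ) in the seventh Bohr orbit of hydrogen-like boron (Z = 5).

L_n = nℏ, so L/ℏ = n = 7.

7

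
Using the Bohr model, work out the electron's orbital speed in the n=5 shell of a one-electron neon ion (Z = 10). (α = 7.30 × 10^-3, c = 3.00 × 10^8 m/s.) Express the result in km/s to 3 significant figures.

v_n = Zαc/n = 10 × 0.00730 × 3.00 × 10^8 / 5
    = 4380 km/s

4380 km/s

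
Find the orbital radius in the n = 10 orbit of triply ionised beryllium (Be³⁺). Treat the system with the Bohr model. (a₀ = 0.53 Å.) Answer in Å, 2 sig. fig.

r_n = n²a₀/Z = 10² × 0.53 / 4
    = 100 × 0.53 / 4 = 13 Å

13 Å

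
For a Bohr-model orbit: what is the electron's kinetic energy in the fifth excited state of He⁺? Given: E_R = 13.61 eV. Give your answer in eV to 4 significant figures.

For a Coulomb orbit the virial theorem gives K = −E_n.
E_n = −E_R·Z²/n², so K = E_R·Z²/n² = 13.61 × 2²/6² = 1.512 eV

1.512 eV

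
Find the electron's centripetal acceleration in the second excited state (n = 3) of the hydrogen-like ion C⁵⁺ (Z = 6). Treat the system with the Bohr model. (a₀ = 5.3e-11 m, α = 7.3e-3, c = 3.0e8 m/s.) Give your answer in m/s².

2.4e23 m/s²

r = n²a₀/Z = 8.0e-11 m, v = Zαc/n = 4.4e6 m/s
a = v²/r = (4.4e6)² / 8.0e-11 = 2.4e23 m/s²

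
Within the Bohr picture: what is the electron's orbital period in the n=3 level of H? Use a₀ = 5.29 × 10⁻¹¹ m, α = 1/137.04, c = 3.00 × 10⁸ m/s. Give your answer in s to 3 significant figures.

4.10 × 10⁻¹⁵ s

r = n²a₀/Z = 3²·5.29 × 10⁻¹¹/1 = 4.76 × 10⁻¹⁰ m
v = Zαc/n = 1·0.00730·3.00 × 10⁸/3 = 7.30 × 10⁵ m/s
T = 2πr/v = 4.10 × 10⁻¹⁵ s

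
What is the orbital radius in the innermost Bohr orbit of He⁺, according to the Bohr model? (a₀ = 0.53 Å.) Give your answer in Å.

0.27 Å

r_n = n²a₀/Z = 1² × 0.53 / 2
    = 1 × 0.53 / 2 = 0.27 Å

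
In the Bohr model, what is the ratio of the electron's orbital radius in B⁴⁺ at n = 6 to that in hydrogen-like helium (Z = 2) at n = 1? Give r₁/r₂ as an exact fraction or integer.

72/5

r ∝ Z^-1 · n^2
r₁/r₂ = (5/2)^-1 · (6/1)^2 = 72/5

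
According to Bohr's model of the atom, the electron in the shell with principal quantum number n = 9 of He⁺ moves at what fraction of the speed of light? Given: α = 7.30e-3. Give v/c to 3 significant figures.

v_n = Zαc/n, so v/c = Zα/n = 2 × 0.00730 / 9 = 0.00162

0.00162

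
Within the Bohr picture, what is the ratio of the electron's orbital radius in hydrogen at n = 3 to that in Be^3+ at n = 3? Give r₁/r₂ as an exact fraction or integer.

r ∝ Z^-1 · n^2
r₁/r₂ = (1/4)^-1 · (3/3)^2 = 4

4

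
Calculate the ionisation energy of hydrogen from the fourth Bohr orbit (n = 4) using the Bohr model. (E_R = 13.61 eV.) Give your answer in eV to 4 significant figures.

0.8506 eV

E_n = −E_R·Z²/n² = −13.61 × 1²/4² eV = -0.8506 eV
Ionisation energy = −E_n = 0.8506 eV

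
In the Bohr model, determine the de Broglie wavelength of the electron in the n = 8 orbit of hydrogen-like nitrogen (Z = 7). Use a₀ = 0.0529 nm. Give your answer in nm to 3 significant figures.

The Bohr quantisation condition is nλ = 2πr_n.
r_n = n²a₀/Z = 0.484 nm
λ = 2πr_n/n = 2π·0.484/8 = 0.380 nm

0.380 nm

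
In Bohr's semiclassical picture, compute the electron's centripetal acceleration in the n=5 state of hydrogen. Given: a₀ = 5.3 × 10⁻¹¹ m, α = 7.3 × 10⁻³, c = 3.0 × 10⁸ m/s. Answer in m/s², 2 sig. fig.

r = n²a₀/Z = 1.3 × 10⁻⁹ m, v = Zαc/n = 4.4 × 10⁵ m/s
a = v²/r = (4.4 × 10⁵)² / 1.3 × 10⁻⁹ = 1.4 × 10²⁰ m/s²

1.4 × 10²⁰ m/s²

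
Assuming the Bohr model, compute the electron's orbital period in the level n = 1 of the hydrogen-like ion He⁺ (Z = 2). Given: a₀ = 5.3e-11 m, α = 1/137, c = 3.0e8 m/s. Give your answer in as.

38 as

r = n²a₀/Z = 1²·5.3e-11/2 = 2.6e-11 m
v = Zαc/n = 2·0.0073·3.0e8/1 = 4.4e6 m/s
T = 2πr/v = 3.8e-17 s = 38 as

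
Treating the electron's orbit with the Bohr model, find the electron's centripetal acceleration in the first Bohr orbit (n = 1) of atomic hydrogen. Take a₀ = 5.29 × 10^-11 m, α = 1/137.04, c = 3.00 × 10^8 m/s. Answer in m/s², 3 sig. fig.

9.06 × 10^22 m/s²

r = n²a₀/Z = 5.29 × 10^-11 m, v = Zαc/n = 2.19 × 10^6 m/s
a = v²/r = (2.19 × 10^6)² / 5.29 × 10^-11 = 9.06 × 10^22 m/s²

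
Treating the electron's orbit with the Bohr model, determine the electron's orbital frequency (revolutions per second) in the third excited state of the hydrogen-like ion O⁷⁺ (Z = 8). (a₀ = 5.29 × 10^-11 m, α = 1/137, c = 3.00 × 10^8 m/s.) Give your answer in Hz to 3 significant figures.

6.59 × 10^15 Hz

r = n²a₀/Z = 1.06 × 10^-10 m, v = Zαc/n = 4.38 × 10^6 m/s
f = v/(2πr) = 6.59 × 10^15 Hz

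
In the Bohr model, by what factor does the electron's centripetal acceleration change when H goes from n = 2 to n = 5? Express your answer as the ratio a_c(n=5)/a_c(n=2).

16/625

a_c ∝ Z^3 · n^-4; with Z fixed, a_c ∝ n^-4.
a_c(n=5)/a_c(n=2) = (5/2)^-4 = 16/625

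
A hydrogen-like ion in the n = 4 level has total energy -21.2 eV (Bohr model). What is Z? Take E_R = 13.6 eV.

5

E_n = −E_R Z²/n² ⇒ Z² = −E_n n²/E_R = 21.2 × 4² / 13.6 ≈ 24.94
Z = 5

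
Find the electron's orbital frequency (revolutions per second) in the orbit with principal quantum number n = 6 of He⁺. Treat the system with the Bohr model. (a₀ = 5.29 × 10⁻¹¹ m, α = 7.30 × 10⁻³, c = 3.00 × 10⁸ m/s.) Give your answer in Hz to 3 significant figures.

1.22 × 10¹⁴ Hz

r = n²a₀/Z = 9.52 × 10⁻¹⁰ m, v = Zαc/n = 7.30 × 10⁵ m/s
f = v/(2πr) = 1.22 × 10¹⁴ Hz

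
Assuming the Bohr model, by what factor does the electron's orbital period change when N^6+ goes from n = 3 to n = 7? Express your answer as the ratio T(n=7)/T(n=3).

T ∝ Z^-2 · n^3; with Z fixed, T ∝ n^3.
T(n=7)/T(n=3) = (7/3)^3 = 343/27

343/27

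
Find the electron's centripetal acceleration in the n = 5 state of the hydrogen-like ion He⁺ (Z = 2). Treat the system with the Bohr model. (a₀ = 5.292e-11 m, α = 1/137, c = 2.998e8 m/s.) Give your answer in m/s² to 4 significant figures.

r = n²a₀/Z = 6.615e-10 m, v = Zαc/n = 8.753e5 m/s
a = v²/r = (8.753e5)² / 6.615e-10 = 1.158e21 m/s²

1.158e21 m/s²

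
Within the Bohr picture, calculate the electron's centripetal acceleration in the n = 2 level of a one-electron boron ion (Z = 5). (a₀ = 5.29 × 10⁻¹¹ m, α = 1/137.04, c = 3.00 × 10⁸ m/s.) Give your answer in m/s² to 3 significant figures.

7.08 × 10²³ m/s²

r = n²a₀/Z = 4.23 × 10⁻¹¹ m, v = Zαc/n = 5.47 × 10⁶ m/s
a = v²/r = (5.47 × 10⁶)² / 4.23 × 10⁻¹¹ = 7.08 × 10²³ m/s²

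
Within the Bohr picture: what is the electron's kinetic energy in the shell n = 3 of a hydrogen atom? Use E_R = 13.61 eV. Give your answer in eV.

1.512 eV

For a Coulomb orbit the virial theorem gives K = −E_n.
E_n = −E_R·Z²/n², so K = E_R·Z²/n² = 13.61 × 1²/3² = 1.512 eV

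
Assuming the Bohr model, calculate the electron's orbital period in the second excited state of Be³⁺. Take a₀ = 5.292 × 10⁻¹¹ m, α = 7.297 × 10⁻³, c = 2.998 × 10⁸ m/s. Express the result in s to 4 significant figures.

r = n²a₀/Z = 3²·5.292 × 10⁻¹¹/4 = 1.191 × 10⁻¹⁰ m
v = Zαc/n = 4·0.007297·2.998 × 10⁸/3 = 2.917 × 10⁶ m/s
T = 2πr/v = 2.565 × 10⁻¹⁶ s

2.565 × 10⁻¹⁶ s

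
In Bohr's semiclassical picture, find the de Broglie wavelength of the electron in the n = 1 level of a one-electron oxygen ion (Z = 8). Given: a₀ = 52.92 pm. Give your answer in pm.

41.56 pm

The Bohr quantisation condition is nλ = 2πr_n.
r_n = n²a₀/Z = 6.615 pm
λ = 2πr_n/n = 2π·6.615/1 = 41.56 pm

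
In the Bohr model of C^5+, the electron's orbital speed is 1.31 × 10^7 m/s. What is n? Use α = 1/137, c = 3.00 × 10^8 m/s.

v_n = Zαc/n ⇒ n = Zαc/v = 6 × 0.00730 × 3.00 × 10^8 / 1.31 × 10^7 ≈ 1.00
n = 1

1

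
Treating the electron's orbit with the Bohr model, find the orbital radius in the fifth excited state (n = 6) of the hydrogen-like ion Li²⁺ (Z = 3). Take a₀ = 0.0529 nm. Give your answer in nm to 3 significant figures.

r_n = n²a₀/Z = 6² × 0.0529 / 3
    = 36 × 0.0529 / 3 = 0.635 nm

0.635 nm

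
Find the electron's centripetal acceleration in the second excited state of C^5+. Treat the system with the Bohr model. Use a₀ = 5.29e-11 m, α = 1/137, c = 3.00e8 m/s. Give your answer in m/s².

2.42e23 m/s²

r = n²a₀/Z = 7.94e-11 m, v = Zαc/n = 4.38e6 m/s
a = v²/r = (4.38e6)² / 7.94e-11 = 2.42e23 m/s²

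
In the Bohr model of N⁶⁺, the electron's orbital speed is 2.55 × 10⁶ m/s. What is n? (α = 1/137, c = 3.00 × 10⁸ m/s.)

v_n = Zαc/n ⇒ n = Zαc/v = 7 × 0.00730 × 3.00 × 10⁸ / 2.55 × 10⁶ ≈ 6.01
n = 6

6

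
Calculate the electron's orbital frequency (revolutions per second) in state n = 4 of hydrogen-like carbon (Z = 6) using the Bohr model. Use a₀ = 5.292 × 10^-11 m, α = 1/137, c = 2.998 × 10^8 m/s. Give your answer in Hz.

r = n²a₀/Z = 1.411 × 10^-10 m, v = Zαc/n = 3.282 × 10^6 m/s
f = v/(2πr) = 3.702 × 10^15 Hz

3.702 × 10^15 Hz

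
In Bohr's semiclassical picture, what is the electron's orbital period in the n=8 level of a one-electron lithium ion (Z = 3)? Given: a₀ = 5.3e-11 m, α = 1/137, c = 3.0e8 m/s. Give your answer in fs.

8.7 fs

r = n²a₀/Z = 8²·5.3e-11/3 = 1.1e-9 m
v = Zαc/n = 3·0.0073·3.0e8/8 = 8.2e5 m/s
T = 2πr/v = 8.7e-15 s = 8.7 fs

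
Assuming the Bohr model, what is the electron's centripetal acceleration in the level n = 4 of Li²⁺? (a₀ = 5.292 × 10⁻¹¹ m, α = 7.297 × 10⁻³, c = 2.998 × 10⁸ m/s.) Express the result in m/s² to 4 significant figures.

r = n²a₀/Z = 2.822 × 10⁻¹⁰ m, v = Zαc/n = 1.641 × 10⁶ m/s
a = v²/r = (1.641 × 10⁶)² / 2.822 × 10⁻¹⁰ = 9.538 × 10²¹ m/s²

9.538 × 10²¹ m/s²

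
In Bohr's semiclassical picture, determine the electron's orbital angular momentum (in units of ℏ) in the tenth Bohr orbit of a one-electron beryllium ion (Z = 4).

10

L_n = nℏ, so L/ℏ = n = 10.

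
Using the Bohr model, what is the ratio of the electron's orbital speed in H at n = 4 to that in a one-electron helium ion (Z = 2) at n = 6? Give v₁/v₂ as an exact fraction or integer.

v ∝ Z^1 · n^-1
v₁/v₂ = (1/2)^1 · (4/6)^-1 = 3/4

3/4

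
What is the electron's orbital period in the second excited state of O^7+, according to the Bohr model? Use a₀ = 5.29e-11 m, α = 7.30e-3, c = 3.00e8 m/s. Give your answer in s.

6.40e-17 s

r = n²a₀/Z = 3²·5.29e-11/8 = 5.95e-11 m
v = Zαc/n = 8·0.00730·3.00e8/3 = 5.84e6 m/s
T = 2πr/v = 6.40e-17 s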